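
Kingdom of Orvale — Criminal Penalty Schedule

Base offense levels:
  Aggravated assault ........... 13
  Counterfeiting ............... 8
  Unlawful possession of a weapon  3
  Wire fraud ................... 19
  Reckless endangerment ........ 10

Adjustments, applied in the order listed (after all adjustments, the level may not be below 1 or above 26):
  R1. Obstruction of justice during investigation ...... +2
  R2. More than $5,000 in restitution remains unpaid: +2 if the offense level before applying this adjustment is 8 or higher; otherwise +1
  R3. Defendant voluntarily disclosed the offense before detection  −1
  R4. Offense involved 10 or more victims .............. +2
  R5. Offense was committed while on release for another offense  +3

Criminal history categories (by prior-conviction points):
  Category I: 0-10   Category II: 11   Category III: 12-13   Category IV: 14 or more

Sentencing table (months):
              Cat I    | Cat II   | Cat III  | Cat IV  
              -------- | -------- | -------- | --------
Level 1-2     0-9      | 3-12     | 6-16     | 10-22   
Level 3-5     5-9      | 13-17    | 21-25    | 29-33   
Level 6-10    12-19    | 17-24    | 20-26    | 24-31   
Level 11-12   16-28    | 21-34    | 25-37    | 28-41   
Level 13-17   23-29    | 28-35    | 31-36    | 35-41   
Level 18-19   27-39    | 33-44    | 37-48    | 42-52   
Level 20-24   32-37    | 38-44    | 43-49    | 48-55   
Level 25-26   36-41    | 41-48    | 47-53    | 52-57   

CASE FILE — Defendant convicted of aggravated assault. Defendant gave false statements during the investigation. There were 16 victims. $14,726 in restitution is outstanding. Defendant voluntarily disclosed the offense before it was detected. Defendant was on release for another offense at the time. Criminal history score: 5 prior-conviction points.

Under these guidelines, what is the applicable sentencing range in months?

Base offense level for aggravated assault: 13.
R1 applies: 13 + 2 = 15.
R2 applies (level before this adjustment is 15 ≥ 8, so +2): 15 + 2 = 17.
R3 applies: 17 − 1 = 16.
R4 applies: 16 + 2 = 18.
R5 applies: 18 + 3 = 21.
Final offense level: 21.
Criminal history: 5 prior points → Category I (0-10).
Level 21 falls in the 20-24 band.
Grid: Level 20-24 × Category I = 32-37 months.

32-37 months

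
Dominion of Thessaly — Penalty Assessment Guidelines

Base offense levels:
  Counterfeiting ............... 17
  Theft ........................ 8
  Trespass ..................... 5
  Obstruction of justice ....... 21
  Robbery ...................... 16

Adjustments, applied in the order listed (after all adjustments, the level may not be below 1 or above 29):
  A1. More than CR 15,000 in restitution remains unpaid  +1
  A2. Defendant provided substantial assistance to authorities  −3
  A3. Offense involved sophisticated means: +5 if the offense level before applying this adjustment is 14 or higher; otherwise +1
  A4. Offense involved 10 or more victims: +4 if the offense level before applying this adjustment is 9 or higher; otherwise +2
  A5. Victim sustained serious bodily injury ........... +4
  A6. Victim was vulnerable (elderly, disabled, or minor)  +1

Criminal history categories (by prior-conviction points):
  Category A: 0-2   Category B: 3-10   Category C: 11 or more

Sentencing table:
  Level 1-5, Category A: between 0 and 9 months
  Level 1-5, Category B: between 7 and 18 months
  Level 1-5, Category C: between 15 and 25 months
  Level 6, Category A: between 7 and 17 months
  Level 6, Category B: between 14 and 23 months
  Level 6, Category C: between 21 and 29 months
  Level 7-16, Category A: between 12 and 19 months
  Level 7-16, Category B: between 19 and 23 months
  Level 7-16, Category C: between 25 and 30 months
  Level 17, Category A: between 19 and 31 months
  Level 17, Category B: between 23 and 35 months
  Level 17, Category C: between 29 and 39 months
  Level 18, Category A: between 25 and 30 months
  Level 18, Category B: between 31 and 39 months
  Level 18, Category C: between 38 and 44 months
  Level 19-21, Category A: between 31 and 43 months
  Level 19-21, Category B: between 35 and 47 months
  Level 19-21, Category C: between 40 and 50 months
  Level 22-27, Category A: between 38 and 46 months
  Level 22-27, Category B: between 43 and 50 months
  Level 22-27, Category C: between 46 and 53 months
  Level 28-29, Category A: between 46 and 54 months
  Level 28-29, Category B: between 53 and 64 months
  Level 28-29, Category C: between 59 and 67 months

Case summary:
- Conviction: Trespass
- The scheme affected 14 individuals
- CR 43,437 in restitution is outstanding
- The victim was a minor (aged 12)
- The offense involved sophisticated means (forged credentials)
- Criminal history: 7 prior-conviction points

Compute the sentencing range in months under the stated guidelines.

19-23 months

Base offense level for trespass: 5.
A1 applies: 5 + 1 = 6.
A2 does not apply.
A3 applies (level before this adjustment is 6 < 14, so +1): 6 + 1 = 7.
A4 applies (level before this adjustment is 7 < 9, so +2): 7 + 2 = 9.
A5 does not apply.
A6 applies: 9 + 1 = 10.
Final offense level: 10.
Criminal history: 7 prior points → Category B (3-10).
Level 10 falls in the 7-16 band.
Grid: Level 7-16 × Category B = 19-23 months.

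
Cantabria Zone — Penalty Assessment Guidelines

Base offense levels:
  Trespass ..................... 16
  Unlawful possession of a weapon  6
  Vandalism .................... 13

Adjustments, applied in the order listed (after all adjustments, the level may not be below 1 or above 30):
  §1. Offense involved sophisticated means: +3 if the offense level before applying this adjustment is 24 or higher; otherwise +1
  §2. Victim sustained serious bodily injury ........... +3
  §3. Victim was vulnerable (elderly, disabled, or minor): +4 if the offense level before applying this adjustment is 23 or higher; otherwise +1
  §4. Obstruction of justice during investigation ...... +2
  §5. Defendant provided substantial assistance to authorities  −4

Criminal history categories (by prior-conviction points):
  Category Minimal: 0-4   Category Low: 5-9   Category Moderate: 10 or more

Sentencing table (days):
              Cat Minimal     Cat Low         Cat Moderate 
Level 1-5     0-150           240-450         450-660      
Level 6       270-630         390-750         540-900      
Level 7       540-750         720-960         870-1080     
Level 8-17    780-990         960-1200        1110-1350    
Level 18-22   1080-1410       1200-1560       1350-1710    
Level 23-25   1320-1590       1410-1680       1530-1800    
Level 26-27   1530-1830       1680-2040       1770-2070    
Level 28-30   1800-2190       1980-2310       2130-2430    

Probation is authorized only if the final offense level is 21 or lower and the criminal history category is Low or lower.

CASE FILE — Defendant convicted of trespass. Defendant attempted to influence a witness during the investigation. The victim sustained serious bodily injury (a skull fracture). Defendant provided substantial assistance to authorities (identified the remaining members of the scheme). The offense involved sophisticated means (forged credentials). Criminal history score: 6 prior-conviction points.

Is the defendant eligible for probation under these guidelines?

Base offense level for trespass: 16.
§1 applies (level before this adjustment is 16 < 24, so +1): 16 + 1 = 17.
§2 applies: 17 + 3 = 20.
§4 applies: 20 + 2 = 22.
§5 applies: 22 − 4 = 18.
Final offense level: 18.
Criminal history: 6 prior points → Category Low (5-9).
Level 18 falls in the 18-22 band.
Grid: Level 18-22 × Category Low = 1200-1560 days.
Probation check: level 18 ≤ 21 and category Low ≤ Low → eligible.

Yes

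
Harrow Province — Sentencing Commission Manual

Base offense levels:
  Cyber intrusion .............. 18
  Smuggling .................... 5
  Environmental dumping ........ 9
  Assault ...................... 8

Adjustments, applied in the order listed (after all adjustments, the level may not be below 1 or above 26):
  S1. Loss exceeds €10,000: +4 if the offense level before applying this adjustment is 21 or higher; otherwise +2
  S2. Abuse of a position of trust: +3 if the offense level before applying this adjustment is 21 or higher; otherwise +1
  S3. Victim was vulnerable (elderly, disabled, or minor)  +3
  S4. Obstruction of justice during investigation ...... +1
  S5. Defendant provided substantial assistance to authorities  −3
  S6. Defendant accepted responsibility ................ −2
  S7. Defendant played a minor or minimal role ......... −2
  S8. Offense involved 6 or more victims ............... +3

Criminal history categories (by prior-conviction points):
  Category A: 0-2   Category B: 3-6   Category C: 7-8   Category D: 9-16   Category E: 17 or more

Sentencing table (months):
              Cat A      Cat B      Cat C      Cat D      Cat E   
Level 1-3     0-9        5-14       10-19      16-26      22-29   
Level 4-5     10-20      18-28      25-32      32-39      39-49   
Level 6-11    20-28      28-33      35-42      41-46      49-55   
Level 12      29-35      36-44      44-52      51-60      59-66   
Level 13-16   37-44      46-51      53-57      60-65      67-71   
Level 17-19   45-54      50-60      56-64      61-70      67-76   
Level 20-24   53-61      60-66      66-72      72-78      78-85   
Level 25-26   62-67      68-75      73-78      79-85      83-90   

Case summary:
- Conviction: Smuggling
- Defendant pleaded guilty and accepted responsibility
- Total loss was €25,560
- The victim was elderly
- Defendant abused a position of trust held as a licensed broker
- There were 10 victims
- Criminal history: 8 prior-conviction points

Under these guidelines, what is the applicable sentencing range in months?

Base offense level for smuggling: 5.
S1 applies (level before this adjustment is 5 < 21, so +2): 5 + 2 = 7.
S2 applies (level before this adjustment is 7 < 21, so +1): 7 + 1 = 8.
S3 applies: 8 + 3 = 11.
S5 does not apply.
S6 applies: 11 − 2 = 9.
S7 does not apply.
S8 applies: 9 + 3 = 12.
Final offense level: 12.
Criminal history: 8 prior points → Category C (7-8).
Level 12 falls in the 12 band.
Grid: Level 12 × Category C = 44-52 months.

44-52 months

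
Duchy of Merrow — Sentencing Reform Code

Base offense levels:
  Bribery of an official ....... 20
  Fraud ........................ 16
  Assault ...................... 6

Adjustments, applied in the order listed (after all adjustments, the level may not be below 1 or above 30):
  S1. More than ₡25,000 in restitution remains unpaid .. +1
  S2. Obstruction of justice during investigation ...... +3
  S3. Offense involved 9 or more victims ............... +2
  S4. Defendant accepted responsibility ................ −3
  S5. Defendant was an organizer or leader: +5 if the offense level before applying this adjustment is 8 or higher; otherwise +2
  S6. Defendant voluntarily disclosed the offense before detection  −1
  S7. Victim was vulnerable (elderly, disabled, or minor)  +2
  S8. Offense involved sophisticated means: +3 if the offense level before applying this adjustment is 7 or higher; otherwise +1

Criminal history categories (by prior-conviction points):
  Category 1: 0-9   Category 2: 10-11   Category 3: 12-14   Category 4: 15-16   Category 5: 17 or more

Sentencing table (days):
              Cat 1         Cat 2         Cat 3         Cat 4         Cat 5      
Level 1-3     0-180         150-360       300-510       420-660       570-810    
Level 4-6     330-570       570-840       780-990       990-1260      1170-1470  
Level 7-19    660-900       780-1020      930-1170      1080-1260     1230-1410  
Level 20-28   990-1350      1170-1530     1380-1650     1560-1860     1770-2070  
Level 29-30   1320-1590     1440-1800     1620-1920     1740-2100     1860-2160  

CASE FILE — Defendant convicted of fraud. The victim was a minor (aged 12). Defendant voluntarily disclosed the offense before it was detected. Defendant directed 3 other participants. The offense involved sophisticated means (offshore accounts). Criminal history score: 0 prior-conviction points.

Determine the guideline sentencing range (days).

990-1350 days

Base offense level for fraud: 16.
S1 does not apply.
S2 does not apply.
S3 does not apply.
S4 does not apply.
S5 applies (level before this adjustment is 16 ≥ 8, so +5): 16 + 5 = 21.
S6 applies: 21 − 1 = 20.
S7 applies: 20 + 2 = 22.
S8 applies (level before this adjustment is 22 ≥ 7, so +3): 22 + 3 = 25.
Final offense level: 25.
Criminal history: 0 prior points → Category 1 (0-9).
Level 25 falls in the 20-28 band.
Grid: Level 20-28 × Category 1 = 990-1350 days.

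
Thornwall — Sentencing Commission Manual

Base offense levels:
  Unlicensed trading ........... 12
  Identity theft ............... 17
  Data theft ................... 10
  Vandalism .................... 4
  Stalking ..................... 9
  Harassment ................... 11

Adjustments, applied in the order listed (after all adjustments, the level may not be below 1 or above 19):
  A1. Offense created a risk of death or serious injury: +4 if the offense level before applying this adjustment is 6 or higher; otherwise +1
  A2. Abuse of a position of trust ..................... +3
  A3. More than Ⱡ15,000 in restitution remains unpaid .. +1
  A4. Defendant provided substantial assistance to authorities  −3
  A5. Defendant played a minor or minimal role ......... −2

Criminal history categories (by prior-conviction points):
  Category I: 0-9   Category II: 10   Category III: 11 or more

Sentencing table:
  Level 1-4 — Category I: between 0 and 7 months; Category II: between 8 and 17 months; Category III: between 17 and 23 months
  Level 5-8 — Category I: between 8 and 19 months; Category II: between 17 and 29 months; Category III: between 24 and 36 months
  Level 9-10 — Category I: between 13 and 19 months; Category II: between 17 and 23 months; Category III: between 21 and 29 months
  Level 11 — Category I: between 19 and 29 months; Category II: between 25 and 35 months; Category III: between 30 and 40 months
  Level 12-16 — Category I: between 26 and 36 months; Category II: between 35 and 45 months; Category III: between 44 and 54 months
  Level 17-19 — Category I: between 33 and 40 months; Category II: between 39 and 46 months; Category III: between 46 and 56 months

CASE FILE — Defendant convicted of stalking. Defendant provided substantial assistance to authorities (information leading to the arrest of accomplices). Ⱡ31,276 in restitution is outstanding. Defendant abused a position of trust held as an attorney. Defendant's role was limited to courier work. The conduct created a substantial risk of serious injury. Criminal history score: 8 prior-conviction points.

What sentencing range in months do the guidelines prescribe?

Base offense level for stalking: 9.
A1 applies (level before this adjustment is 9 ≥ 6, so +4): 9 + 4 = 13.
A2 applies: 13 + 3 = 16.
A3 applies: 16 + 1 = 17.
A4 applies: 17 − 3 = 14.
A5 applies: 14 − 2 = 12.
Final offense level: 12.
Criminal history: 8 prior points → Category I (0-9).
Level 12 falls in the 12-16 band.
Grid: Level 12-16 × Category I = 26-36 months.

26-36 months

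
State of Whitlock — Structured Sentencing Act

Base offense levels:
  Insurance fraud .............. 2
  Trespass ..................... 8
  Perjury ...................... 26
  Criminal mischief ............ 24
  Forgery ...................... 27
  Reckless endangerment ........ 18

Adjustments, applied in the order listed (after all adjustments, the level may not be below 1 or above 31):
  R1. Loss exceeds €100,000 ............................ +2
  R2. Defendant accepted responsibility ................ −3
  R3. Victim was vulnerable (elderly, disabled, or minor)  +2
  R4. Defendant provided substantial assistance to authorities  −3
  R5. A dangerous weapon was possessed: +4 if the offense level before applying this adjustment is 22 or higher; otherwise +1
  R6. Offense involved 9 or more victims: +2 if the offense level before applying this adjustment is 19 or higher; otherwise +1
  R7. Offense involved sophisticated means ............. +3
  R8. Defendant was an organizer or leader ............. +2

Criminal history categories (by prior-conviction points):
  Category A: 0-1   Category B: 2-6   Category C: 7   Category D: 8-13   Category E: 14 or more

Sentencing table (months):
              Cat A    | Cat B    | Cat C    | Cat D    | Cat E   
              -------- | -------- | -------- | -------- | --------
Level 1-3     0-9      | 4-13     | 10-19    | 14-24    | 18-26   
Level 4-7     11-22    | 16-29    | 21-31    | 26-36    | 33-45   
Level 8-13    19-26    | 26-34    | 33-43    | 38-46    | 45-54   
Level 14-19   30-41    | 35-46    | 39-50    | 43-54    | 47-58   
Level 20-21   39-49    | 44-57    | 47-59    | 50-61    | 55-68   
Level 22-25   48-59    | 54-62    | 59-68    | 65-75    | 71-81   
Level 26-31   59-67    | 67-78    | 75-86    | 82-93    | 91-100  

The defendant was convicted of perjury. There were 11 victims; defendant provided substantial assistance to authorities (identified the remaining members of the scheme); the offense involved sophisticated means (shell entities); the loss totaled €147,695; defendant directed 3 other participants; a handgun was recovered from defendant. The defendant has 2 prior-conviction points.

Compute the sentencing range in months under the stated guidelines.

Base offense level for perjury: 26.
R1 applies: 26 + 2 = 28.
R4 applies: 28 − 3 = 25.
R5 applies (level before this adjustment is 25 ≥ 22, so +4): 25 + 4 = 29.
R6 applies (level before this adjustment is 29 ≥ 19, so +2): 29 + 2 = 31.
R7 applies: 31 + 3 = 34.
R8 applies: 34 + 2 = 36.
Level 36 exceeds the maximum of 31; capped at 31.
Final offense level: 31.
Criminal history: 2 prior points → Category B (2-6).
Level 31 falls in the 26-31 band.
Grid: Level 26-31 × Category B = 67-78 months.

67-78 months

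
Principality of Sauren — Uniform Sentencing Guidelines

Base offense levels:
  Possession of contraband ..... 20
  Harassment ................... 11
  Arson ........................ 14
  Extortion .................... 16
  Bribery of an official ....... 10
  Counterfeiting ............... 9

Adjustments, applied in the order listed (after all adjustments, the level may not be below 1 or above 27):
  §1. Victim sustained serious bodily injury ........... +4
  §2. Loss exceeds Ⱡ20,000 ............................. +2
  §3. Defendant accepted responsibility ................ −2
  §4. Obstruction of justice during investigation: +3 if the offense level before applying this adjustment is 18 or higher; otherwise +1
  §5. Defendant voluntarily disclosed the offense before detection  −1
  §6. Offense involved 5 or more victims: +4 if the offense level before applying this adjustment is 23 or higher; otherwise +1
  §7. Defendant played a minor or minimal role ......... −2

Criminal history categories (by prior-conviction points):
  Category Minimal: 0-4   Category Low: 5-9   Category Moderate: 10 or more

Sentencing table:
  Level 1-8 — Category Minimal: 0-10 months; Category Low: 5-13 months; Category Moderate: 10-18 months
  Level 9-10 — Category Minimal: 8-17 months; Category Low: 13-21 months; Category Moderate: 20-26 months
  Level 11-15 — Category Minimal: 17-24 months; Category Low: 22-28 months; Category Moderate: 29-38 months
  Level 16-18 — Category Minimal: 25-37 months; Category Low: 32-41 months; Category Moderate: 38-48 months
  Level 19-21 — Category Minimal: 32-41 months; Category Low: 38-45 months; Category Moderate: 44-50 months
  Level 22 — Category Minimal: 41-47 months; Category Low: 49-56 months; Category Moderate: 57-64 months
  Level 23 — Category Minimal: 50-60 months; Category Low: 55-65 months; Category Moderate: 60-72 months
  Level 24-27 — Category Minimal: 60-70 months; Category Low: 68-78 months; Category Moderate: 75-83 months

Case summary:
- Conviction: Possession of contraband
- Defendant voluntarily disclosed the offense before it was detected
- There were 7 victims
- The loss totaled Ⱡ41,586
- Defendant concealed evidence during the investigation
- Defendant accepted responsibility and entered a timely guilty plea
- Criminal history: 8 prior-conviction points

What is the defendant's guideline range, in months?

55-65 months

Base offense level for possession of contraband: 20.
§1 does not apply.
§2 applies: 20 + 2 = 22.
§3 applies: 22 − 2 = 20.
§4 applies (level before this adjustment is 20 ≥ 18, so +3): 20 + 3 = 23.
§5 applies: 23 − 1 = 22.
§6 applies (level before this adjustment is 22 < 23, so +1): 22 + 1 = 23.
Final offense level: 23.
Criminal history: 8 prior points → Category Low (5-9).
Level 23 falls in the 23 band.
Grid: Level 23 × Category Low = 55-65 months.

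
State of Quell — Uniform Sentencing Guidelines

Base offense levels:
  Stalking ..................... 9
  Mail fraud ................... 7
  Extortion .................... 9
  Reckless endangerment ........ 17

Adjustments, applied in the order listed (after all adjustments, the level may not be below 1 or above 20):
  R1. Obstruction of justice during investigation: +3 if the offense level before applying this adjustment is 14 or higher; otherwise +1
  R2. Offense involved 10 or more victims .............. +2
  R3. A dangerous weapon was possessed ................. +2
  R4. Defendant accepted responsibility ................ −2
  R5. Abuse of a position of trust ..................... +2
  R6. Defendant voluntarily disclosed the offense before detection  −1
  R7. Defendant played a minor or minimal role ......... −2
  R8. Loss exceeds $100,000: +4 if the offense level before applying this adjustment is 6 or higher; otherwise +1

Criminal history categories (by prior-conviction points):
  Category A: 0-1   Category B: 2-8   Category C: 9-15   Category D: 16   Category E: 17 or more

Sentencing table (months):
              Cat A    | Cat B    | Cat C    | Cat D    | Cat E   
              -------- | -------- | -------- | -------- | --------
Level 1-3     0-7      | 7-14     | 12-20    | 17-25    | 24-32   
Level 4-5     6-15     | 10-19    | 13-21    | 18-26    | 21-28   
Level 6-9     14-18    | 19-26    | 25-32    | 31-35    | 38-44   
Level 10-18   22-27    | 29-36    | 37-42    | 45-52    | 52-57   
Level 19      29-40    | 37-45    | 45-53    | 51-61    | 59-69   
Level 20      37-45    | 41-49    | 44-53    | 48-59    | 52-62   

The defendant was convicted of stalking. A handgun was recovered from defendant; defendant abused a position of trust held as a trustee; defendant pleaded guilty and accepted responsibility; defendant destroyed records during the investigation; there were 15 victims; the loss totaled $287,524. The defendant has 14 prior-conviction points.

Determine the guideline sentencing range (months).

Base offense level for stalking: 9.
R1 applies (level before this adjustment is 9 < 14, so +1): 9 + 1 = 10.
R2 applies: 10 + 2 = 12.
R3 applies: 12 + 2 = 14.
R4 applies: 14 − 2 = 12.
R5 applies: 12 + 2 = 14.
R6 does not apply.
R8 applies (level before this adjustment is 14 ≥ 6, so +4): 14 + 4 = 18.
Final offense level: 18.
Criminal history: 14 prior points → Category C (9-15).
Level 18 falls in the 10-18 band.
Grid: Level 10-18 × Category C = 37-42 months.

37-42 months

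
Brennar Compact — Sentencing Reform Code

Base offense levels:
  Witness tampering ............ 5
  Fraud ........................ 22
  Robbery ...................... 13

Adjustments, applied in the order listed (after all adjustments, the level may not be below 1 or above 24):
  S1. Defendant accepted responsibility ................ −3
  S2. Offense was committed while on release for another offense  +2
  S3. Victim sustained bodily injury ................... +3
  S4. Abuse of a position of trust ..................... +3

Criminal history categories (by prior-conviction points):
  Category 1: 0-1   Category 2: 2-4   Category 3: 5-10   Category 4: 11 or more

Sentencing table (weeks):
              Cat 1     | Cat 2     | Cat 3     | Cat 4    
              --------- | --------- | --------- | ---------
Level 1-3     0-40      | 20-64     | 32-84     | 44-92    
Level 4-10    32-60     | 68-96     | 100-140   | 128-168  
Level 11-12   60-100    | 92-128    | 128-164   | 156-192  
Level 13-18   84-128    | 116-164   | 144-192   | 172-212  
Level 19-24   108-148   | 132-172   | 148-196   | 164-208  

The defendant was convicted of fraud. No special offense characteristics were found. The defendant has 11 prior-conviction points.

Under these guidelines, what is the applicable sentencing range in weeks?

164-208 weeks

Base offense level for fraud: 22.
Final offense level: 22.
Criminal history: 11 prior points → Category 4 (11+).
Level 22 falls in the 19-24 band.
Grid: Level 19-24 × Category 4 = 164-208 weeks.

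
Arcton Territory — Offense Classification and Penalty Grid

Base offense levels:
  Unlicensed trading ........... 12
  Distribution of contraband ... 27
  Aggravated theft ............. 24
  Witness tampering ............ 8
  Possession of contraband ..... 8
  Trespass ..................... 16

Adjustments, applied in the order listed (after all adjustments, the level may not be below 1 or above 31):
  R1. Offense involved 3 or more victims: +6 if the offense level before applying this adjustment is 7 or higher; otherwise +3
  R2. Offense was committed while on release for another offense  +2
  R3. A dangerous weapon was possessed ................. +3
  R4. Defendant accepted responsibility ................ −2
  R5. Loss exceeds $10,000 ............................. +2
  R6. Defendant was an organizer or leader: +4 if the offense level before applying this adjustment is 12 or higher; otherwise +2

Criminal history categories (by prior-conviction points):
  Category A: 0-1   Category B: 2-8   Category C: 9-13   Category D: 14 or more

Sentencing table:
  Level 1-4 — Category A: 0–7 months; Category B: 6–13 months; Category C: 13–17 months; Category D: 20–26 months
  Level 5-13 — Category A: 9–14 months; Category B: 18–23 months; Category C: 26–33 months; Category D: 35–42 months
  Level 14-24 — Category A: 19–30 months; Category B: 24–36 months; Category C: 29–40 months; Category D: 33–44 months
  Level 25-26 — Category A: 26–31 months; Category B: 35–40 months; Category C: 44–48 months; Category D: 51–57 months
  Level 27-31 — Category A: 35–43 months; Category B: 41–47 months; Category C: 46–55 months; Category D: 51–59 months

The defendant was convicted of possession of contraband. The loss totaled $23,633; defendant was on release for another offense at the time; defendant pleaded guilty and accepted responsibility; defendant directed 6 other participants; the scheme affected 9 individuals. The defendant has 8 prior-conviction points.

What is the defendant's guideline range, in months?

24-36 months

Base offense level for possession of contraband: 8.
R1 applies (level before this adjustment is 8 ≥ 7, so +6): 8 + 6 = 14.
R2 applies: 14 + 2 = 16.
R3 does not apply.
R4 applies: 16 − 2 = 14.
R5 applies: 14 + 2 = 16.
R6 applies (level before this adjustment is 16 ≥ 12, so +4): 16 + 4 = 20.
Final offense level: 20.
Criminal history: 8 prior points → Category B (2-8).
Level 20 falls in the 14-24 band.
Grid: Level 14-24 × Category B = 24-36 months.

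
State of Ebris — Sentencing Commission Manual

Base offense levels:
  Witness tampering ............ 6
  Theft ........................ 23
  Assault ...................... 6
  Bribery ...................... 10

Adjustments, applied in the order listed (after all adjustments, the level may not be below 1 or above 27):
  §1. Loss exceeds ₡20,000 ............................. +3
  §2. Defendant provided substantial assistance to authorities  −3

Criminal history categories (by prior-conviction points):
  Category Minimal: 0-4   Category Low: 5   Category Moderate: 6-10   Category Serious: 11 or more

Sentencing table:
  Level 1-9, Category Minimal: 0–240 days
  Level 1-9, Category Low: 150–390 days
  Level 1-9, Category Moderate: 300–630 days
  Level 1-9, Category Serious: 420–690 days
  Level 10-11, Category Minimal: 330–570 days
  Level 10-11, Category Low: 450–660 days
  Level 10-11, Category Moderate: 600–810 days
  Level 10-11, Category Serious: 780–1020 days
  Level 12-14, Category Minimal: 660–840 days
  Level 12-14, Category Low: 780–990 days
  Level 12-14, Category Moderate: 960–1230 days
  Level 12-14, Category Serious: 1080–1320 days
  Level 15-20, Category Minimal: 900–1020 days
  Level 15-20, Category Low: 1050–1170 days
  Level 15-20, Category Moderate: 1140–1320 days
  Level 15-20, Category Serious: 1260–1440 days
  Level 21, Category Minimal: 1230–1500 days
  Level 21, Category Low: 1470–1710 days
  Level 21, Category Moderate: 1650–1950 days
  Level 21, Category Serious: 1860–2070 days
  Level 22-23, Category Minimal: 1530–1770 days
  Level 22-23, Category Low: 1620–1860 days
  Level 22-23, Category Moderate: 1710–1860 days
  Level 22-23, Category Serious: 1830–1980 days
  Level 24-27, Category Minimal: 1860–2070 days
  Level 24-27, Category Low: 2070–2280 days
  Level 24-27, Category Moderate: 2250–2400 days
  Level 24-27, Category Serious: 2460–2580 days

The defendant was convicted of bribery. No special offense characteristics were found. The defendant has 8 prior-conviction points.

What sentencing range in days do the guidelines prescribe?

600-810 days

Base offense level for bribery: 10.
Final offense level: 10.
Criminal history: 8 prior points → Category Moderate (6-10).
Level 10 falls in the 10-11 band.
Grid: Level 10-11 × Category Moderate = 600-810 days.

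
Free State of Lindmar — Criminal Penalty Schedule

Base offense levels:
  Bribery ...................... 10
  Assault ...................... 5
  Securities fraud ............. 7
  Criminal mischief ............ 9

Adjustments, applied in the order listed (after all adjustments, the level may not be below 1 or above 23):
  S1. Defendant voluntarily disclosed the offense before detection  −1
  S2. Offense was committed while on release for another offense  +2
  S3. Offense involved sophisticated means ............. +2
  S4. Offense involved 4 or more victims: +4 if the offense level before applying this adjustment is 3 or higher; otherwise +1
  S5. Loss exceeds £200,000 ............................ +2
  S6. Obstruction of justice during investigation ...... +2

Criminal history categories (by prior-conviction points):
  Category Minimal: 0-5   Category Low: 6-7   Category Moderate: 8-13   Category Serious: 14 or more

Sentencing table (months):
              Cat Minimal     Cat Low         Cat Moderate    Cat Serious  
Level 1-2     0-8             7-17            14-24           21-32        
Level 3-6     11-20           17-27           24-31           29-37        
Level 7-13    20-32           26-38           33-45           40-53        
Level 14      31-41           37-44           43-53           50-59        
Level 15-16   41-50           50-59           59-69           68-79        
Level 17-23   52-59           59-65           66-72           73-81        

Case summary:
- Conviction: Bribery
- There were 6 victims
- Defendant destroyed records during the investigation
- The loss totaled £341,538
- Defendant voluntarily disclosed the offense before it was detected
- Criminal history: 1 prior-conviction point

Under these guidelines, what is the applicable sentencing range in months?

52-59 months

Base offense level for bribery: 10.
S1 applies: 10 − 1 = 9.
S2 does not apply.
S4 applies (level before this adjustment is 9 ≥ 3, so +4): 9 + 4 = 13.
S5 applies: 13 + 2 = 15.
S6 applies: 15 + 2 = 17.
Final offense level: 17.
Criminal history: 1 prior point → Category Minimal (0-5).
Level 17 falls in the 17-23 band.
Grid: Level 17-23 × Category Minimal = 52-59 months.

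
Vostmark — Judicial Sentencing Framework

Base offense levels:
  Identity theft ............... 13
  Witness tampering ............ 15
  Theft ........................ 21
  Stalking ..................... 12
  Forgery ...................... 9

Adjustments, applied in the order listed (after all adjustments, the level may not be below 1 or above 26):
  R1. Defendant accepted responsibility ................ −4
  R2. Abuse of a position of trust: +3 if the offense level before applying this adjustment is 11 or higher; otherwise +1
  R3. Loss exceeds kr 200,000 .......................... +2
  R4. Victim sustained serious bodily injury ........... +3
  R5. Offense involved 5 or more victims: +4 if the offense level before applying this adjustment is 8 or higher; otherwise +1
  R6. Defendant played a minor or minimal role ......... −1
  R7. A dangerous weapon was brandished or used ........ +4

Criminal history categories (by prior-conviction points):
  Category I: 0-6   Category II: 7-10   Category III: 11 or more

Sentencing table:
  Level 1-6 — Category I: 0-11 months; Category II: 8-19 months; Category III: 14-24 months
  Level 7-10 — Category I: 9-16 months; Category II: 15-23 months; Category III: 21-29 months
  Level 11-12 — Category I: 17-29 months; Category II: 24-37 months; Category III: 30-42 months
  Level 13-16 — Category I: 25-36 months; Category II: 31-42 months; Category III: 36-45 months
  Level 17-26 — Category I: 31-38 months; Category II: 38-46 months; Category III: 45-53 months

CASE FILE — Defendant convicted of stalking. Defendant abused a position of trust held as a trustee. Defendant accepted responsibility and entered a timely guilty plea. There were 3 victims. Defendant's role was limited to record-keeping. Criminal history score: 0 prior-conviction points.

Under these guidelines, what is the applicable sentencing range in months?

Base offense level for stalking: 12.
R1 applies: 12 − 4 = 8.
R2 applies (level before this adjustment is 8 < 11, so +1): 8 + 1 = 9.
R6 applies: 9 − 1 = 8.
R7 does not apply.
Final offense level: 8.
Criminal history: 0 prior points → Category I (0-6).
Level 8 falls in the 7-10 band.
Grid: Level 7-10 × Category I = 9-16 months.

9-16 months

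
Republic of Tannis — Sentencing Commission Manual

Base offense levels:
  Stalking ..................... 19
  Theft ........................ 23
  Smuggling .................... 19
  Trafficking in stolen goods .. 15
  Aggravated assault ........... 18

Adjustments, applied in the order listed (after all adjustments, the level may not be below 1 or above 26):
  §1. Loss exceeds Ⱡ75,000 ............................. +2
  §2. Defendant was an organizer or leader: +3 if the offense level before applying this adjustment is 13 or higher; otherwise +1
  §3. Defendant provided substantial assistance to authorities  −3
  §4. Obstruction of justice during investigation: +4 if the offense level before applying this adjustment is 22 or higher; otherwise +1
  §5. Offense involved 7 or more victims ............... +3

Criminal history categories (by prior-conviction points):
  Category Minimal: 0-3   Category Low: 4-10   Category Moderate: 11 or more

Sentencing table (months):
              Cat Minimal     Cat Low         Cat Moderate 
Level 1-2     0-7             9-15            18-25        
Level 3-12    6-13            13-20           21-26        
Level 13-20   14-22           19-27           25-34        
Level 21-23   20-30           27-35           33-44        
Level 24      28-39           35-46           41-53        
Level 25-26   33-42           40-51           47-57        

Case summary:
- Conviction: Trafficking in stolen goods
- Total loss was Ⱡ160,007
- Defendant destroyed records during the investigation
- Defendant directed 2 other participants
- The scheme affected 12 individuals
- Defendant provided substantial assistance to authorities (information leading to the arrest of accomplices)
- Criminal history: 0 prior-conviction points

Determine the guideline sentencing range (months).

20-30 months

Base offense level for trafficking in stolen goods: 15.
§1 applies: 15 + 2 = 17.
§2 applies (level before this adjustment is 17 ≥ 13, so +3): 17 + 3 = 20.
§3 applies: 20 − 3 = 17.
§4 applies (level before this adjustment is 17 < 22, so +1): 17 + 1 = 18.
§5 applies: 18 + 3 = 21.
Final offense level: 21.
Criminal history: 0 prior points → Category Minimal (0-3).
Level 21 falls in the 21-23 band.
Grid: Level 21-23 × Category Minimal = 20-30 months.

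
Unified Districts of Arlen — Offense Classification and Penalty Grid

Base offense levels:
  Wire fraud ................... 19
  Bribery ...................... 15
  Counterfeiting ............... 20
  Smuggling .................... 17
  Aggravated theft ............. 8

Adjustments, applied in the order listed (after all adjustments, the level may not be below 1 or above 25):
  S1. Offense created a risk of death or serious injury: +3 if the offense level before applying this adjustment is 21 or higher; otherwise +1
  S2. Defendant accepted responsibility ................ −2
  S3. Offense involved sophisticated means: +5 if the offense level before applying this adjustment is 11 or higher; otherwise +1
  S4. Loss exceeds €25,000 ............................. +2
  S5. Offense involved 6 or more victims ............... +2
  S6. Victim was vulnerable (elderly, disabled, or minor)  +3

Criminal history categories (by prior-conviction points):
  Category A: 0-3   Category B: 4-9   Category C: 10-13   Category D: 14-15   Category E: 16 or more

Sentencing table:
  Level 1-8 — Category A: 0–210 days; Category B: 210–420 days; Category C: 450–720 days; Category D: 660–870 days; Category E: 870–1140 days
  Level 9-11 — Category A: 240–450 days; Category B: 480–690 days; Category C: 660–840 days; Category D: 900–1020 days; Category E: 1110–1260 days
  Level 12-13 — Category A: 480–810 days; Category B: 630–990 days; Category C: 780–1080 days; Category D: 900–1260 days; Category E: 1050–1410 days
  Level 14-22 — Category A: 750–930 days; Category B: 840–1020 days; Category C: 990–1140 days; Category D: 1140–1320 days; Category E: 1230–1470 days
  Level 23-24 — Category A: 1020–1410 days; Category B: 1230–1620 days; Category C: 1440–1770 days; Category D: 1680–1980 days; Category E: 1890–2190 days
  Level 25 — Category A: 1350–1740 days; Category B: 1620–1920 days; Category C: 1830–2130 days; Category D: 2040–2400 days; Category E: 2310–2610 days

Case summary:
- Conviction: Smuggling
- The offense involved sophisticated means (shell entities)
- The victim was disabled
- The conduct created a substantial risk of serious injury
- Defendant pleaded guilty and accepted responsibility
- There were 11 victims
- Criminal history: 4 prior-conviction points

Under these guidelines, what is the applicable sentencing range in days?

1620-1920 days

Base offense level for smuggling: 17.
S1 applies (level before this adjustment is 17 < 21, so +1): 17 + 1 = 18.
S2 applies: 18 − 2 = 16.
S3 applies (level before this adjustment is 16 ≥ 11, so +5): 16 + 5 = 21.
S5 applies: 21 + 2 = 23.
S6 applies: 23 + 3 = 26.
Level 26 exceeds the maximum of 25; capped at 25.
Final offense level: 25.
Criminal history: 4 prior points → Category B (4-9).
Level 25 falls in the 25 band.
Grid: Level 25 × Category B = 1620-1920 days.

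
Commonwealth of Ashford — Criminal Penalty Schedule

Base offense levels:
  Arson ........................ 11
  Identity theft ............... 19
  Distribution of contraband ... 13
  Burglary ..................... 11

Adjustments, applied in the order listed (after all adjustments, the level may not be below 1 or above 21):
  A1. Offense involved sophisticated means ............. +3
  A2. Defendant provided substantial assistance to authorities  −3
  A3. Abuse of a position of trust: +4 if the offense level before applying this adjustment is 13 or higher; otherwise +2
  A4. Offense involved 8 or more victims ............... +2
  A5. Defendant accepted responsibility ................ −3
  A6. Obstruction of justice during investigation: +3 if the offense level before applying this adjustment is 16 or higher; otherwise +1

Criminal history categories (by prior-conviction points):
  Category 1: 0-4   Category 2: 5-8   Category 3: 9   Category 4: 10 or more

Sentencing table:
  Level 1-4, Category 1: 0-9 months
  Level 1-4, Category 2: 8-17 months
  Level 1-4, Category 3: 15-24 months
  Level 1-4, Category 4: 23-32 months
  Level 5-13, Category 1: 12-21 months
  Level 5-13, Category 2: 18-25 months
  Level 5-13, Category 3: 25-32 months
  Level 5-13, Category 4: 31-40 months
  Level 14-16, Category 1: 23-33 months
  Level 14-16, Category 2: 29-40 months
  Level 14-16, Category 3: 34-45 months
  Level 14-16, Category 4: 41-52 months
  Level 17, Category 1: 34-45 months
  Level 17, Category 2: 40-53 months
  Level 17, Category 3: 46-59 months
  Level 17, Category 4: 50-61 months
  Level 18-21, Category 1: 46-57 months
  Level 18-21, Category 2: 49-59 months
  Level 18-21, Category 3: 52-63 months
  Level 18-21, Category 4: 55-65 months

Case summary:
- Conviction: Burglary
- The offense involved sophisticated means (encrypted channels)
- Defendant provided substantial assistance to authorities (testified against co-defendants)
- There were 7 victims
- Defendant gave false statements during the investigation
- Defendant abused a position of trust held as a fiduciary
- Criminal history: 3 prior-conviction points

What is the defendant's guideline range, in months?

23-33 months

Base offense level for burglary: 11.
A1 applies: 11 + 3 = 14.
A2 applies: 14 − 3 = 11.
A3 applies (level before this adjustment is 11 < 13, so +2): 11 + 2 = 13.
A6 applies (level before this adjustment is 13 < 16, so +1): 13 + 1 = 14.
Final offense level: 14.
Criminal history: 3 prior points → Category 1 (0-4).
Level 14 falls in the 14-16 band.
Grid: Level 14-16 × Category 1 = 23-33 months.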